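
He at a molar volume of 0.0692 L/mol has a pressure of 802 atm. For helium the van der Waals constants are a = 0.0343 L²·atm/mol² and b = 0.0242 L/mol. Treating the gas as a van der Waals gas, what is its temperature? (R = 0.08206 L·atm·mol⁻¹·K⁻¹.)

T ≈ 443.7 K

T = (P + a/V_m²)(V_m − b)/R
P + a/V_m² = 802 + 0.0343/(0.0692)² = 809.16 atm
V_m − b = 0.0692 − 0.0242 = 0.045000 L/mol
T = (809.16)(0.045000)/0.08206 = 443.7 K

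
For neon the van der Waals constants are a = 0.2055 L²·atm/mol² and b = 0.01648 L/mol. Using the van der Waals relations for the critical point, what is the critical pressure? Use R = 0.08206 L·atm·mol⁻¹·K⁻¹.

P_c ≈ 28.02 atm

For a van der Waals gas, P_c = a/(27b²).
P_c = 0.2055/(27×(0.01648)²) = 0.2055/0.0073329 = 28.02 atm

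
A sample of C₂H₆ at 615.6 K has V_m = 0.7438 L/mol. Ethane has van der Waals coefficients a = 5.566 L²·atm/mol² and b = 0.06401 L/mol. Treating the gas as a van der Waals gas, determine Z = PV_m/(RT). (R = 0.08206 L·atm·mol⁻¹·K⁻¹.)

P = RT/(V_m − b) − a/V_m² = (0.08206)(615.6)/(0.7438 − 0.06401) − 5.566/(0.7438)²
  = 50.516/0.67979 − 10.061 = 74.311 − 10.061 = 64.250 atm
Z = PV_m/(RT) = (64.250)(0.7438)/((0.08206)(615.6)) = 47.789/50.516 = 0.9460

Z ≈ 0.9460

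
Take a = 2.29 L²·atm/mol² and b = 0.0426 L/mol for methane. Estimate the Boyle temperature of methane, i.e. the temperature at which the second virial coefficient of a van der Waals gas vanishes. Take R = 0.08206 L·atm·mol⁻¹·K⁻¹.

For a van der Waals gas the second virial coefficient B₂ = b − a/(RT) vanishes at T_B = a/(Rb).
T_B = 2.29/(0.08206×0.0426) = 2.29/0.0034958 = 655.1 K

T_B ≈ 655.1 K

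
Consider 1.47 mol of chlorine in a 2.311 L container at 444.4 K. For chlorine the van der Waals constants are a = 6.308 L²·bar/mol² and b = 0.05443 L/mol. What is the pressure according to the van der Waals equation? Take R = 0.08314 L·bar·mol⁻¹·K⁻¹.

P ≈ 21.79 bar

P = nRT/(V − nb) − a n²/V²
nRT/(V − nb) = (1.47)(0.08314)(444.4)/(2.311 − 1.47×0.05443) = 54.313/2.2310 = 24.345 bar
a n²/V² = (6.308)(1.47)²/(2.311)² = 2.5523 bar
P = 24.345 − 2.5523 = 21.79 bar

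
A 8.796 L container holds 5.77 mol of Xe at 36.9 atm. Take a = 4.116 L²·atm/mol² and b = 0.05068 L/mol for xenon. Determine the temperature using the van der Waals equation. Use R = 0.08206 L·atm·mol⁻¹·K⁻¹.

T = (P + a n²/V²)(V − nb)/(nR)
P + a n²/V² = 36.9 + (4.116)(5.77)²/(8.796)² = 38.671 atm
V − nb = 8.796 − (5.77)(0.05068) = 8.5036 L
T = (38.671)(8.5036)/((5.77)(0.08206)) = 694.5 K

T ≈ 694.5 K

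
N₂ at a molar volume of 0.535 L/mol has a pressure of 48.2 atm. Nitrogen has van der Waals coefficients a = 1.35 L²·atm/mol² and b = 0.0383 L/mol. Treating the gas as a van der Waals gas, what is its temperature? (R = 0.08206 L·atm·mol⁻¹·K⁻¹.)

T = (P + a/V_m²)(V_m − b)/R
P + a/V_m² = 48.2 + 1.35/(0.535)² = 52.917 atm
V_m − b = 0.535 − 0.0383 = 0.49670 L/mol
T = (52.917)(0.49670)/0.08206 = 320.3 K

T ≈ 320.3 K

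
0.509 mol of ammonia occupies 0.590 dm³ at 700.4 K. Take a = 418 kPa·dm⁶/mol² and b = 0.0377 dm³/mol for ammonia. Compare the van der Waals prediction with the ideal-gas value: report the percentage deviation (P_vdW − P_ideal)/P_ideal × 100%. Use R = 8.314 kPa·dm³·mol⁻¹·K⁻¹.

-2.83 %

Ideal: P_ideal = nRT/V = (0.509)(8.314)(700.4)/0.590 = 5023.68 kPa
vdW: P = nRT/(V − nb) − a n²/V² = 2963.97/0.570811 − 108.296/0.348100 = 5192.56 − 311.106 = 4881.45 kPa
% deviation = (4881.45 − 5023.68)/5023.68 × 100% = -2.83%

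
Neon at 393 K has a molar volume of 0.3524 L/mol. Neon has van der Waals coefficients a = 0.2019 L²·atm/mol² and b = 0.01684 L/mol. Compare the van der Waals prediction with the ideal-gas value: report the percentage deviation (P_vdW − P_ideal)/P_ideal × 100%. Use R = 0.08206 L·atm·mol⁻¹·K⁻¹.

Ideal: P_ideal = RT/V_m = (0.08206)(393)/0.3524 = 91.5141 atm
vdW: P = RT/(V_m − b) − a/V_m² = 32.2496/0.335560 − 0.2019/0.124186 = 96.1068 − 1.62579 = 94.4810 atm
% deviation = (94.4810 − 91.5141)/91.5141 × 100% = 3.24%

3.24 %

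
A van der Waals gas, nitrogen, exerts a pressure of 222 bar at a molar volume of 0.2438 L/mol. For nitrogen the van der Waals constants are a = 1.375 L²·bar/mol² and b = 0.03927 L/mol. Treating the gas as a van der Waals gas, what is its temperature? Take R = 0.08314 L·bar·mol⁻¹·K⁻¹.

T = (P + a/V_m²)(V_m − b)/R
P + a/V_m² = 222 + 1.375/(0.2438)² = 245.13 bar
V_m − b = 0.2438 − 0.03927 = 0.20453 L/mol
T = (245.13)(0.20453)/0.08314 = 603.0 K

T ≈ 603.0 K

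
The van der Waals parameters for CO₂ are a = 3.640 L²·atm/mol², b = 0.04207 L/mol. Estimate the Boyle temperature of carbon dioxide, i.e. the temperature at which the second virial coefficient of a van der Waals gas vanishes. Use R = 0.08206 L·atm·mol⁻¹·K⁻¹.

T_B ≈ 1054 K

For a van der Waals gas the second virial coefficient B₂ = b − a/(RT) vanishes at T_B = a/(Rb).
T_B = 3.640/(0.08206×0.04207) = 3.640/0.0034523 = 1054 K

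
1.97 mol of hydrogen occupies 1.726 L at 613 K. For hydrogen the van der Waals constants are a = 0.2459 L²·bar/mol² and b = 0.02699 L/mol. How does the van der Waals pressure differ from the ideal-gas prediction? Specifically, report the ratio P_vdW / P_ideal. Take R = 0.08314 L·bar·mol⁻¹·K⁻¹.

Ideal: P_ideal = nRT/V = (1.97)(0.08314)(613)/1.726 = 58.1696 bar
vdW: P = nRT/(V − nb) − a n²/V² = 100.401/1.67283 − 0.954313/2.97908 = 60.0187 − 0.320338 = 59.6984 bar
Ratio = 59.6984/58.1696 = 1.026

P_vdW / P_ideal ≈ 1.026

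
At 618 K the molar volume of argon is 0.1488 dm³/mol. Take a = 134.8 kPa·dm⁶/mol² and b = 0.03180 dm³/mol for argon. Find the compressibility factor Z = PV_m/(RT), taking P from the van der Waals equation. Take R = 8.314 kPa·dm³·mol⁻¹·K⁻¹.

Z ≈ 1.095

P = RT/(V_m − b) − a/V_m² = (8.314)(618)/(0.1488 − 0.03180) − 134.8/(0.1488)²
  = 5138.1/0.11700 − 6088.1 = 43915 − 6088.1 = 37827 kPa
Z = PV_m/(RT) = (37827)(0.1488)/((8.314)(618)) = 5628.7/5138.1 = 1.095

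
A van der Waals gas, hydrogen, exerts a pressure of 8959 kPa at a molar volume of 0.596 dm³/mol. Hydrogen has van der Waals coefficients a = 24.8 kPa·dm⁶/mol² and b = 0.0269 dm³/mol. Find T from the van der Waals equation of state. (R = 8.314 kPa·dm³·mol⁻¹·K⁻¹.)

T ≈ 618.0 K

T = (P + a/V_m²)(V_m − b)/R
P + a/V_m² = 8959 + 24.8/(0.596)² = 9028.8 kPa
V_m − b = 0.596 − 0.0269 = 0.56910 dm³/mol
T = (9028.8)(0.56910)/8.314 = 618.0 K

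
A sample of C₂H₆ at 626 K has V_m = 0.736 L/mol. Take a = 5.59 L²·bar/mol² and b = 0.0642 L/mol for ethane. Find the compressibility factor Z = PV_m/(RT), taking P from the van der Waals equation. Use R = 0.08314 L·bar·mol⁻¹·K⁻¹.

P = RT/(V_m − b) − a/V_m² = (0.08314)(626)/(0.736 − 0.0642) − 5.59/(0.736)²
  = 52.046/0.67180 − 10.319 = 77.472 − 10.319 = 67.153 bar
Z = PV_m/(RT) = (67.153)(0.736)/((0.08314)(626)) = 49.425/52.046 = 0.9496

Z ≈ 0.9496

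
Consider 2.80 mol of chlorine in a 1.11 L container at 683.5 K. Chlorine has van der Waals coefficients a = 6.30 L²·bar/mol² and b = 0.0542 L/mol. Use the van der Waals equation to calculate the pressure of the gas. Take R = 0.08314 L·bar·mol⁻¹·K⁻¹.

P = nRT/(V − nb) − a n²/V²
nRT/(V − nb) = (2.80)(0.08314)(683.5)/(1.11 − 2.80×0.0542) = 159.11/0.95824 = 166.04 bar
a n²/V² = (6.30)(2.80)²/(1.11)² = 40.088 bar
P = 166.04 − 40.088 = 126.0 bar

P ≈ 126.0 bar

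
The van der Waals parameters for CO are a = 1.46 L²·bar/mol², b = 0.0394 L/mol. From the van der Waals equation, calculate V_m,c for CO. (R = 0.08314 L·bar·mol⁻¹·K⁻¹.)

V_m,c ≈ 0.1182 L/mol

For a van der Waals gas, V_m,c = 3b.
V_m,c = 3×0.0394 = 0.1182 L/mol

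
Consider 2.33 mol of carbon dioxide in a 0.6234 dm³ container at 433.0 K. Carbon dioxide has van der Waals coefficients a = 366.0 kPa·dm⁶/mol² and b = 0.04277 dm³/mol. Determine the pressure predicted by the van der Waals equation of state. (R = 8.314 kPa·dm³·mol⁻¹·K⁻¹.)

P = nRT/(V − nb) − a n²/V²
nRT/(V − nb) = (2.33)(8.314)(433.0)/(0.6234 − 2.33×0.04277) = 8387.9/0.52375 = 16015 kPa
a n²/V² = (366.0)(2.33)²/(0.6234)² = 5112.8 kPa
P = 16015 − 5112.8 = 10902 kPa

P ≈ 10902 kPa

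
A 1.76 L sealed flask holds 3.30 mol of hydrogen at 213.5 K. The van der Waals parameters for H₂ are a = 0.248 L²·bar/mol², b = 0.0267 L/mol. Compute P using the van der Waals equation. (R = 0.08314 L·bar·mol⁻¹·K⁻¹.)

P ≈ 34.16 bar

P = nRT/(V − nb) − a n²/V²
nRT/(V − nb) = (3.30)(0.08314)(213.5)/(1.76 − 3.30×0.0267) = 58.576/1.6719 = 35.036 bar
a n²/V² = (0.248)(3.30)²/(1.76)² = 0.87188 bar
P = 35.036 − 0.87188 = 34.16 bar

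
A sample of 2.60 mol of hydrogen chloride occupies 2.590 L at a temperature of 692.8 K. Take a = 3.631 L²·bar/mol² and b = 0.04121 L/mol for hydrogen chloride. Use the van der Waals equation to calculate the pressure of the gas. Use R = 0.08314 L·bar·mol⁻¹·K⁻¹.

P = nRT/(V − nb) − a n²/V²
nRT/(V − nb) = (2.60)(0.08314)(692.8)/(2.590 − 2.60×0.04121) = 149.76/2.4829 = 60.317 bar
a n²/V² = (3.631)(2.60)²/(2.590)² = 3.6591 bar
P = 60.317 − 3.6591 = 56.66 bar

P ≈ 56.66 bar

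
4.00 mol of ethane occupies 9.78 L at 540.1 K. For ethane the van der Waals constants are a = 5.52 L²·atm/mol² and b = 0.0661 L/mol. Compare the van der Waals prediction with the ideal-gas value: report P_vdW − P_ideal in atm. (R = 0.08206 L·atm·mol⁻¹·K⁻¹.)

ΔP ≈ -0.420 atm

Ideal: P_ideal = nRT/V = (4.00)(0.08206)(540.1)/9.78 = 18.1270 atm
vdW: P = nRT/(V − nb) − a n²/V² = 177.282/9.51560 − 88.3200/95.6484 = 18.6307 − 0.923382 = 17.7073 atm
ΔP = 17.7073 − 18.1270 = -0.420 atm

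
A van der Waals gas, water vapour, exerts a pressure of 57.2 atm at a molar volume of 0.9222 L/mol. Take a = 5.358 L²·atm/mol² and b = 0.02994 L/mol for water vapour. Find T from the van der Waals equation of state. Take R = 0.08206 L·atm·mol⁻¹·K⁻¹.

T = (P + a/V_m²)(V_m − b)/R
P + a/V_m² = 57.2 + 5.358/(0.9222)² = 63.500 atm
V_m − b = 0.9222 − 0.02994 = 0.89226 L/mol
T = (63.500)(0.89226)/0.08206 = 690.5 K

T ≈ 690.5 K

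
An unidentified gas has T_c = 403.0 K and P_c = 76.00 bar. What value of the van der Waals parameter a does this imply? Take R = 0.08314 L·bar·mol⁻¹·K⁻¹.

a ≈ 6.232 L²·bar/mol²

From T_c = 8a/(27Rb) and P_c = a/(27b²): a = 27 R² T_c²/(64 P_c).
a = 27×(0.08314)²×(403.0)²/(64×76.00) = 30311/4864.0 = 6.232 L²·bar/mol²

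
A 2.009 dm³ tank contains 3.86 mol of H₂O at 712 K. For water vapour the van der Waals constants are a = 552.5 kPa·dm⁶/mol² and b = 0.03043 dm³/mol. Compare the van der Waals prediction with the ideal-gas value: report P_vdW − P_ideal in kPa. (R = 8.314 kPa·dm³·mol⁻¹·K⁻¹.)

ΔP ≈ -1333 kPa

Ideal: P_ideal = nRT/V = (3.86)(8.314)(712)/2.009 = 11373.6 kPa
vdW: P = nRT/(V − nb) − a n²/V² = 22849.5/1.89154 − 8232.03/4.03608 = 12079.8 − 2039.61 = 10040.2 kPa
ΔP = 10040.2 − 11373.6 = -1333 kPa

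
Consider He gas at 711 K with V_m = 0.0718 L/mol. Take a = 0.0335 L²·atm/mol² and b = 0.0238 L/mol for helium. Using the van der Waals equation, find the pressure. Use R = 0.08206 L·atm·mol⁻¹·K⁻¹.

P = RT/(V_m − b) − a/V_m²
RT/(V_m − b) = (0.08206)(711)/(0.0718 − 0.0238) = 58.345/0.048000 = 1215.5 atm
a/V_m² = 0.0335/(0.0718)² = 6.4982 atm
P = 1215.5 − 6.4982 = 1209 atm

P ≈ 1209 atm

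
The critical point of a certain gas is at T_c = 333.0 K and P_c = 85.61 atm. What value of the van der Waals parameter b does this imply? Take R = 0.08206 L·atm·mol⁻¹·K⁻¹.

From T_c = 8a/(27Rb) and P_c = a/(27b²): b = R T_c/(8 P_c).
b = (0.08206)(333.0)/(8×85.61) = 27.326/684.88 = 0.03990 L/mol

b ≈ 0.03990 L/mol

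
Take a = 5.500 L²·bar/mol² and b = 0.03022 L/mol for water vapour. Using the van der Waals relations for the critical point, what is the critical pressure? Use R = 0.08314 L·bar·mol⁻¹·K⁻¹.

P_c ≈ 223.1 bar

For a van der Waals gas, P_c = a/(27b²).
P_c = 5.500/(27×(0.03022)²) = 5.500/0.024658 = 223.1 bar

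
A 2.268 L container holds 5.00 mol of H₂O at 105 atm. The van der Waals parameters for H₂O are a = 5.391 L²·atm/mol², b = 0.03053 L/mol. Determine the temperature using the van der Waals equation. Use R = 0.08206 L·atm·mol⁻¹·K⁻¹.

T = (P + a n²/V²)(V − nb)/(nR)
P + a n²/V² = 105 + (5.391)(5.00)²/(2.268)² = 131.20 atm
V − nb = 2.268 − (5.00)(0.03053) = 2.1154 L
T = (131.20)(2.1154)/((5.00)(0.08206)) = 676.4 K

T ≈ 676.4 K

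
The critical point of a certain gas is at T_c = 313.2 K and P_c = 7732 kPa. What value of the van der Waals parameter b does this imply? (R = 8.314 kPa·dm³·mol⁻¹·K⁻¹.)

From T_c = 8a/(27Rb) and P_c = a/(27b²): b = R T_c/(8 P_c).
b = (8.314)(313.2)/(8×7732) = 2603.9/61856 = 0.04210 dm³/mol

b ≈ 0.04210 dm³/mol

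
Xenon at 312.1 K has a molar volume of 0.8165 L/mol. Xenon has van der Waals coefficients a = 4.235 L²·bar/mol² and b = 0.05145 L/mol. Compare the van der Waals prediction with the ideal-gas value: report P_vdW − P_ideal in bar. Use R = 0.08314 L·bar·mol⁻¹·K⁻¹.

Ideal: P_ideal = RT/V_m = (0.08314)(312.1)/0.8165 = 31.7795 bar
vdW: P = RT/(V_m − b) − a/V_m² = 25.9480/0.765050 − 4.235/0.666672 = 33.9167 − 6.35245 = 27.5643 bar
ΔP = 27.5643 − 31.7795 = -4.215 bar

ΔP ≈ -4.215 bar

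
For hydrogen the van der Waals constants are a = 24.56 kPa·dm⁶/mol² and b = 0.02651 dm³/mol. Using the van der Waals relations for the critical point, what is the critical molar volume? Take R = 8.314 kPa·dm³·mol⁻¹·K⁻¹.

V_m,c ≈ 0.07953 dm³/mol

For a van der Waals gas, V_m,c = 3b.
V_m,c = 3×0.02651 = 0.07953 dm³/mol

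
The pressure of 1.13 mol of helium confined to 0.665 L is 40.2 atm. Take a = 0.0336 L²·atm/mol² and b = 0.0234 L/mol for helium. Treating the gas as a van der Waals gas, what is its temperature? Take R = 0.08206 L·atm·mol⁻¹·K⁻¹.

T = (P + a n²/V²)(V − nb)/(nR)
P + a n²/V² = 40.2 + (0.0336)(1.13)²/(0.665)² = 40.297 atm
V − nb = 0.665 − (1.13)(0.0234) = 0.63856 L
T = (40.297)(0.63856)/((1.13)(0.08206)) = 277.5 K

T ≈ 277.5 K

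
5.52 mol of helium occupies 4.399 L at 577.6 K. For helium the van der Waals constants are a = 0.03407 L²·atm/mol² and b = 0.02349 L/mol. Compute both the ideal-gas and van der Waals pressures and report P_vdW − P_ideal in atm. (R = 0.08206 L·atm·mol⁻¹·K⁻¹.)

ΔP ≈ 1.753 atm

Ideal: P_ideal = nRT/V = (5.52)(0.08206)(577.6)/4.399 = 59.4763 atm
vdW: P = nRT/(V − nb) − a n²/V² = 261.636/4.26934 − 1.03813/19.3512 = 61.2825 − 0.0536468 = 61.2289 atm
ΔP = 61.2289 − 59.4763 = 1.753 atm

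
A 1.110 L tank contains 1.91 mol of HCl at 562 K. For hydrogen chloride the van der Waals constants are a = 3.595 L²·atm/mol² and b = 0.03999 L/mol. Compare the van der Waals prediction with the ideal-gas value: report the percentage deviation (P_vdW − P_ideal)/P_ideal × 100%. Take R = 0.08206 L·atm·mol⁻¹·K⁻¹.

-6.02 %

Ideal: P_ideal = nRT/V = (1.91)(0.08206)(562)/1.110 = 79.3557 atm
vdW: P = nRT/(V − nb) − a n²/V² = 88.0848/1.03362 − 13.1149/1.23210 = 85.2197 − 10.6443 = 74.5754 atm
% deviation = (74.5754 − 79.3557)/79.3557 × 100% = -6.02%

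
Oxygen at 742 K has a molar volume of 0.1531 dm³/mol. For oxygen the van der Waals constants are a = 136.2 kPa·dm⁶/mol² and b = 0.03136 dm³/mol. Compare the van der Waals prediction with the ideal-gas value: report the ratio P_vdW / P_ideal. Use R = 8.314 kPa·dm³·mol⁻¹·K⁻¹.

Ideal: P_ideal = RT/V_m = (8.314)(742)/0.1531 = 40293.8 kPa
vdW: P = RT/(V_m − b) − a/V_m² = 6168.99/0.121740 − 136.2/0.0234396 = 50673.5 − 5810.68 = 44862.8 kPa
Ratio = 44862.8/40293.8 = 1.113

P_vdW / P_ideal ≈ 1.113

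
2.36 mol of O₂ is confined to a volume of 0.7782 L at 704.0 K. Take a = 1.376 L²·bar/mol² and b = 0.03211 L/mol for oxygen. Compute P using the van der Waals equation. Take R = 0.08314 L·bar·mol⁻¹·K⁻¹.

P ≈ 184.0 bar

P = nRT/(V − nb) − a n²/V²
nRT/(V − nb) = (2.36)(0.08314)(704.0)/(0.7782 − 2.36×0.03211) = 138.13/0.70242 = 196.65 bar
a n²/V² = (1.376)(2.36)²/(0.7782)² = 12.655 bar
P = 196.65 − 12.655 = 184.0 bar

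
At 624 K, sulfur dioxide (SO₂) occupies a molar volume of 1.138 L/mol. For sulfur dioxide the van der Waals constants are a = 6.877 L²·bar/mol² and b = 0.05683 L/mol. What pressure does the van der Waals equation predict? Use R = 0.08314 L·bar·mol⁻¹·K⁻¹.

P ≈ 42.67 bar

P = RT/(V_m − b) − a/V_m²
RT/(V_m − b) = (0.08314)(624)/(1.138 − 0.05683) = 51.879/1.0812 = 47.983 bar
a/V_m² = 6.877/(1.138)² = 5.3102 bar
P = 47.983 − 5.3102 = 42.67 bar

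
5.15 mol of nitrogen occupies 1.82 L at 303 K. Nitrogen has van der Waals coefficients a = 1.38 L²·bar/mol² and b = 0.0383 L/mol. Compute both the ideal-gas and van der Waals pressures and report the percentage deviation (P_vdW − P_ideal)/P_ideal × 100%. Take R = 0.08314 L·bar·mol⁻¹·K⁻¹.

-3.35 %

Ideal: P_ideal = nRT/V = (5.15)(0.08314)(303)/1.82 = 71.2834 bar
vdW: P = nRT/(V − nb) − a n²/V² = 129.736/1.62276 − 36.6011/3.31240 = 79.9477 − 11.0497 = 68.8980 bar
% deviation = (68.8980 − 71.2834)/71.2834 × 100% = -3.35%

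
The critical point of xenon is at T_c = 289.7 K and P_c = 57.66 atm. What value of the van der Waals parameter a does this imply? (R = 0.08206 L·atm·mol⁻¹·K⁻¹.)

From T_c = 8a/(27Rb) and P_c = a/(27b²): a = 27 R² T_c²/(64 P_c).
a = 27×(0.08206)²×(289.7)²/(64×57.66) = 15259/3690.2 = 4.135 L²·atm/mol²

a ≈ 4.135 L²·atm/mol²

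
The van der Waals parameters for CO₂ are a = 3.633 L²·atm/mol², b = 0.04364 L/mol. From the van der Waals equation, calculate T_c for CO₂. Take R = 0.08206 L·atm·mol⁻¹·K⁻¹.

For a van der Waals gas, T_c = 8a/(27Rb).
T_c = 8×3.633/(27×0.08206×0.04364) = 29.064/0.096690 = 300.6 K

T_c ≈ 300.6 K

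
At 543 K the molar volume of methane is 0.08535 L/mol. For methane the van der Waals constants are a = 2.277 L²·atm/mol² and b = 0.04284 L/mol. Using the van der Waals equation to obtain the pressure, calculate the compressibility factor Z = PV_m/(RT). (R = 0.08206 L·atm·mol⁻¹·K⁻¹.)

Z ≈ 1.409

P = RT/(V_m − b) − a/V_m² = (0.08206)(543)/(0.08535 − 0.04284) − 2.277/(0.08535)²
  = 44.559/0.042510 − 312.58 = 1048.2 − 312.58 = 735.6 atm
Z = PV_m/(RT) = (735.6)(0.08535)/((0.08206)(543)) = 62.783/44.559 = 1.409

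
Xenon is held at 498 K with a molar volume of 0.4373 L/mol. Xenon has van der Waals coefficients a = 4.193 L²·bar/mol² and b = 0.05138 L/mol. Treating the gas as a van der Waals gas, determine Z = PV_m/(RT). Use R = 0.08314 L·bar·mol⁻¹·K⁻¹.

Z ≈ 0.9016

P = RT/(V_m − b) − a/V_m² = (0.08314)(498)/(0.4373 − 0.05138) − 4.193/(0.4373)²
  = 41.404/0.38592 − 21.926 = 107.29 − 21.926 = 85.36 bar
Z = PV_m/(RT) = (85.36)(0.4373)/((0.08314)(498)) = 37.328/41.404 = 0.9016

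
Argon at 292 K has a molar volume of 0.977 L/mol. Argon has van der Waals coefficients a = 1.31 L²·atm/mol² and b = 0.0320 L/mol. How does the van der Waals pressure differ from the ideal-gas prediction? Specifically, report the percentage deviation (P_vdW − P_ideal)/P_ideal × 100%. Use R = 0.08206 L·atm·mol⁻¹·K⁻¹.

-2.21 %

Ideal: P_ideal = RT/V_m = (0.08206)(292)/0.977 = 24.5256 atm
vdW: P = RT/(V_m − b) − a/V_m² = 23.9615/0.945000 − 1.31/0.954529 = 25.3561 − 1.37240 = 23.9837 atm
% deviation = (23.9837 − 24.5256)/24.5256 × 100% = -2.21%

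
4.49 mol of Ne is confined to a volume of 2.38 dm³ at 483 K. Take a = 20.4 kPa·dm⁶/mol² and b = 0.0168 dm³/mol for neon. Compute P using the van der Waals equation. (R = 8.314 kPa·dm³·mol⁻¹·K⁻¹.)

P = nRT/(V − nb) − a n²/V²
nRT/(V − nb) = (4.49)(8.314)(483)/(2.38 − 4.49×0.0168) = 18030/2.3046 = 7823.5 kPa
a n²/V² = (20.4)(4.49)²/(2.38)² = 72.605 kPa
P = 7823.5 − 72.605 = 7751 kPa

P ≈ 7751 kPa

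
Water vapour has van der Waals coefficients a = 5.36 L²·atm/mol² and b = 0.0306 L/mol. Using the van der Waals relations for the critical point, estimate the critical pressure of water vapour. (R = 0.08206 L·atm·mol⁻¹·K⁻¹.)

P_c ≈ 212.0 atm

For a van der Waals gas, P_c = a/(27b²).
P_c = 5.36/(27×(0.0306)²) = 5.36/0.025282 = 212.0 atm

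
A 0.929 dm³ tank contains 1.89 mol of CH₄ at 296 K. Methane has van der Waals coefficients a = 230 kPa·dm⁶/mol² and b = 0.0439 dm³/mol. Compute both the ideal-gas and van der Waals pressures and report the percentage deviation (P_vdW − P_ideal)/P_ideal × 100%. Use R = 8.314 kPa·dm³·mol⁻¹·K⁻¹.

Ideal: P_ideal = nRT/V = (1.89)(8.314)(296)/0.929 = 5006.66 kPa
vdW: P = nRT/(V − nb) − a n²/V² = 4651.18/0.846029 − 821.583/0.863041 = 5497.66 − 951.963 = 4545.70 kPa
% deviation = (4545.70 − 5006.66)/5006.66 × 100% = -9.21%

-9.21 %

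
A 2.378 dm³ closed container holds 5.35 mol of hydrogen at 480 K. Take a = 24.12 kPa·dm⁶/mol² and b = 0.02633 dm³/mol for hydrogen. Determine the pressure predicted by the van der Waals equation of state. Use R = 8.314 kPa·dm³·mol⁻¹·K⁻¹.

P ≈ 9422 kPa

P = nRT/(V − nb) − a n²/V²
nRT/(V − nb) = (5.35)(8.314)(480)/(2.378 − 5.35×0.02633) = 21350/2.2371 = 9543.6 kPa
a n²/V² = (24.12)(5.35)²/(2.378)² = 122.08 kPa
P = 9543.6 − 122.08 = 9422 kPa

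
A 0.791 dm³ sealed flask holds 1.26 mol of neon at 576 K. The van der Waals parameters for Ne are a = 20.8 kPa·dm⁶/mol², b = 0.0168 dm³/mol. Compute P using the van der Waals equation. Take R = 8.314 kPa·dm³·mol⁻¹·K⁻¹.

P ≈ 7785 kPa

P = nRT/(V − nb) − a n²/V²
nRT/(V − nb) = (1.26)(8.314)(576)/(0.791 − 1.26×0.0168) = 6034.0/0.76983 = 7838.1 kPa
a n²/V² = (20.8)(1.26)²/(0.791)² = 52.778 kPa
P = 7838.1 − 52.778 = 7785 kPa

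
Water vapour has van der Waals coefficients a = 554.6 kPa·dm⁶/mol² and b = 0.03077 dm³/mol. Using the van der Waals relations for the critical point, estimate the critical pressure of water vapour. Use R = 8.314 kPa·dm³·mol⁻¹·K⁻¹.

For a van der Waals gas, P_c = a/(27b²).
P_c = 554.6/(27×(0.03077)²) = 554.6/0.025563 = 21695 kPa

P_c ≈ 21695 kPa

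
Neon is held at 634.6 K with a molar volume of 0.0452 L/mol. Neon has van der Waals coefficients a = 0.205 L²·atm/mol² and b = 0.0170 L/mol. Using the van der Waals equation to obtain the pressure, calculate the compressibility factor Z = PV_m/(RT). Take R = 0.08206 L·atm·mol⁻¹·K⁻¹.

Z ≈ 1.516

P = RT/(V_m − b) − a/V_m² = (0.08206)(634.6)/(0.0452 − 0.0170) − 0.205/(0.0452)²
  = 52.075/0.028200 − 100.34 = 1846.6 − 100.34 = 1746.3 atm
Z = PV_m/(RT) = (1746.3)(0.0452)/((0.08206)(634.6)) = 78.933/52.075 = 1.516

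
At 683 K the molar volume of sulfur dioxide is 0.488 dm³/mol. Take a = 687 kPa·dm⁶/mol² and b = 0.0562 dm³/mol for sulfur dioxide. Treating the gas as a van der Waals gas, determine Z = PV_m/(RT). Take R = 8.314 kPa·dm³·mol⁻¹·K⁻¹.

Z ≈ 0.8822

P = RT/(V_m − b) − a/V_m² = (8.314)(683)/(0.488 − 0.0562) − 687/(0.488)²
  = 5678.5/0.43180 − 2884.8 = 13151 − 2884.8 = 10266 kPa
Z = PV_m/(RT) = (10266)(0.488)/((8.314)(683)) = 5009.8/5678.5 = 0.8822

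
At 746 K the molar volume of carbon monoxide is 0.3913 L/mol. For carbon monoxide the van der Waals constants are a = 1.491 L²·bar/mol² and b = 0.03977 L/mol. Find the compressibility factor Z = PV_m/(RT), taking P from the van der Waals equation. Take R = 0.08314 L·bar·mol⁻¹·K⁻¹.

P = RT/(V_m − b) − a/V_m² = (0.08314)(746)/(0.3913 − 0.03977) − 1.491/(0.3913)²
  = 62.022/0.35153 − 9.7377 = 176.43 − 9.7377 = 166.69 bar
Z = PV_m/(RT) = (166.69)(0.3913)/((0.08314)(746)) = 65.226/62.022 = 1.052

Z ≈ 1.052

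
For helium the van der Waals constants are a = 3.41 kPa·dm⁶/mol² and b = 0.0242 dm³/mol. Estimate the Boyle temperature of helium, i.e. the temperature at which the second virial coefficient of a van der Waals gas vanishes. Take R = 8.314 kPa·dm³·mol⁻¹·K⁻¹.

T_B ≈ 16.95 K

For a van der Waals gas the second virial coefficient B₂ = b − a/(RT) vanishes at T_B = a/(Rb).
T_B = 3.41/(8.314×0.0242) = 3.41/0.20120 = 16.95 K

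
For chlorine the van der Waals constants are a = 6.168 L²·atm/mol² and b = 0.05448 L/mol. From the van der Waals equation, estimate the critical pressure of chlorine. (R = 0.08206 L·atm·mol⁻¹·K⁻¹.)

P_c ≈ 76.97 atm

For a van der Waals gas, P_c = a/(27b²).
P_c = 6.168/(27×(0.05448)²) = 6.168/0.080138 = 76.97 atm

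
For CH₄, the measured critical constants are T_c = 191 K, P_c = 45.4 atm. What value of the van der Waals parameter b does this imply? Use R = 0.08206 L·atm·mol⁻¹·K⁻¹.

From T_c = 8a/(27Rb) and P_c = a/(27b²): b = R T_c/(8 P_c).
b = (0.08206)(191)/(8×45.4) = 15.673/363.20 = 0.04315 L/mol

b ≈ 0.04315 L/mol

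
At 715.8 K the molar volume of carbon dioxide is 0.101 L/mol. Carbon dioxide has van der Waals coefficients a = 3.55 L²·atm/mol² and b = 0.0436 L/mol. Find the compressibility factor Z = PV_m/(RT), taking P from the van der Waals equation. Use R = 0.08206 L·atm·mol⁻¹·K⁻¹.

Z ≈ 1.161

P = RT/(V_m − b) − a/V_m² = (0.08206)(715.8)/(0.101 − 0.0436) − 3.55/(0.101)²
  = 58.739/0.057400 − 348.01 = 1023.3 − 348.01 = 675.3 atm
Z = PV_m/(RT) = (675.3)(0.101)/((0.08206)(715.8)) = 68.205/58.739 = 1.161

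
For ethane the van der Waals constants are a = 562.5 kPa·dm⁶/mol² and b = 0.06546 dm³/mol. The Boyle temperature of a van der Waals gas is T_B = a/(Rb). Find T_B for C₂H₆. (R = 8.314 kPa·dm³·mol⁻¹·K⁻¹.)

T_B ≈ 1034 K

For a van der Waals gas the second virial coefficient B₂ = b − a/(RT) vanishes at T_B = a/(Rb).
T_B = 562.5/(8.314×0.06546) = 562.5/0.54423 = 1034 K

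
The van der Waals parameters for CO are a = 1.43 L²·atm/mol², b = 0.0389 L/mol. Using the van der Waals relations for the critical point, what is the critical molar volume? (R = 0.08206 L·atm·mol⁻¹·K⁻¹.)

For a van der Waals gas, V_m,c = 3b.
V_m,c = 3×0.0389 = 0.1167 L/mol

V_m,c ≈ 0.1167 L/mol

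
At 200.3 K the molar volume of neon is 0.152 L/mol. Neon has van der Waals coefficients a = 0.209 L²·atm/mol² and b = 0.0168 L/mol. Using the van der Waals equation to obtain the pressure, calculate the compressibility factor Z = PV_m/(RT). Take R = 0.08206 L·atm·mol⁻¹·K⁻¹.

Z ≈ 1.041

P = RT/(V_m − b) − a/V_m² = (0.08206)(200.3)/(0.152 − 0.0168) − 0.209/(0.152)²
  = 16.437/0.13520 − 9.0461 = 121.58 − 9.0461 = 112.53 atm
Z = PV_m/(RT) = (112.53)(0.152)/((0.08206)(200.3)) = 17.105/16.437 = 1.041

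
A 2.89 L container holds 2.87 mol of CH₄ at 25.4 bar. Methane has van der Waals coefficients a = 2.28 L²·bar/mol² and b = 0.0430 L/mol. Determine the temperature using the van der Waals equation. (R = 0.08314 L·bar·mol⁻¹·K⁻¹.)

T = (P + a n²/V²)(V − nb)/(nR)
P + a n²/V² = 25.4 + (2.28)(2.87)²/(2.89)² = 27.649 bar
V − nb = 2.89 − (2.87)(0.0430) = 2.7666 L
T = (27.649)(2.7666)/((2.87)(0.08314)) = 320.6 K

T ≈ 320.6 K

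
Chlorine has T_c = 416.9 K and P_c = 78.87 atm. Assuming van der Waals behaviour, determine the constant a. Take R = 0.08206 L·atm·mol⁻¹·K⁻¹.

a ≈ 6.260 L²·atm/mol²

From T_c = 8a/(27Rb) and P_c = a/(27b²): a = 27 R² T_c²/(64 P_c).
a = 27×(0.08206)²×(416.9)²/(64×78.87) = 31600/5047.7 = 6.260 L²·atm/mol²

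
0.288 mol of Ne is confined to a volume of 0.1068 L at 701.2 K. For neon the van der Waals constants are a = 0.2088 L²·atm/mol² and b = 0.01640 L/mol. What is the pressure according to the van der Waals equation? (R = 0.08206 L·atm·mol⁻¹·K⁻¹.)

P ≈ 160.8 atm

P = nRT/(V − nb) − a n²/V²
nRT/(V − nb) = (0.288)(0.08206)(701.2)/(0.1068 − 0.288×0.01640) = 16.572/0.10208 = 162.34 atm
a n²/V² = (0.2088)(0.288)²/(0.1068)² = 1.5184 atm
P = 162.34 − 1.5184 = 160.8 atm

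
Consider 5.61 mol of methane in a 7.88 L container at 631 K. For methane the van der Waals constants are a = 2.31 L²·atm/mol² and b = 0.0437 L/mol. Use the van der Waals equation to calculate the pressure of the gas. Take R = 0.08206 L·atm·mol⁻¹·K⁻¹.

P = nRT/(V − nb) − a n²/V²
nRT/(V − nb) = (5.61)(0.08206)(631)/(7.88 − 5.61×0.0437) = 290.49/7.6348 = 38.048 atm
a n²/V² = (2.31)(5.61)²/(7.88)² = 1.1708 atm
P = 38.048 − 1.1708 = 36.88 atm

P ≈ 36.88 atm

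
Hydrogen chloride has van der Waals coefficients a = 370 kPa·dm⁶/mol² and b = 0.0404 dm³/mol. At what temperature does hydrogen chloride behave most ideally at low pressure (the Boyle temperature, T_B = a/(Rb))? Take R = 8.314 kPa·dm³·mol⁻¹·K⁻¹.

For a van der Waals gas the second virial coefficient B₂ = b − a/(RT) vanishes at T_B = a/(Rb).
T_B = 370/(8.314×0.0404) = 370/0.33589 = 1102 K

T_B ≈ 1102 K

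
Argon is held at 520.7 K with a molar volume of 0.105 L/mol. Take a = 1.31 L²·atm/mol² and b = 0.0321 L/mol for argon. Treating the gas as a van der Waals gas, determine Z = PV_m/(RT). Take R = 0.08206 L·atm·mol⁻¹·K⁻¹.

Z ≈ 1.148

P = RT/(V_m − b) − a/V_m² = (0.08206)(520.7)/(0.105 − 0.0321) − 1.31/(0.105)²
  = 42.729/0.072900 − 118.82 = 586.13 − 118.82 = 467.31 atm
Z = PV_m/(RT) = (467.31)(0.105)/((0.08206)(520.7)) = 49.068/42.729 = 1.148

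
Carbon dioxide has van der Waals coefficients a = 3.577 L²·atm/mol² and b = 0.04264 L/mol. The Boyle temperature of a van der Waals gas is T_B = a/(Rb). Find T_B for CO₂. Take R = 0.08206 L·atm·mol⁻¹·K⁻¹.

T_B ≈ 1022 K

For a van der Waals gas the second virial coefficient B₂ = b − a/(RT) vanishes at T_B = a/(Rb).
T_B = 3.577/(0.08206×0.04264) = 3.577/0.0034990 = 1022 K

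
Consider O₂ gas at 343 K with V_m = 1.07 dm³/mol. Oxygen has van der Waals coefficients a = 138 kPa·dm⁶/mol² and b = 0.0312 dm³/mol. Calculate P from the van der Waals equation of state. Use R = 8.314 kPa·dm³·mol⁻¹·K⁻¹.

P ≈ 2625 kPa

P = RT/(V_m − b) − a/V_m²
RT/(V_m − b) = (8.314)(343)/(1.07 − 0.0312) = 2851.7/1.0388 = 2745.2 kPa
a/V_m² = 138/(1.07)² = 120.53 kPa
P = 2745.2 − 120.53 = 2625 kPa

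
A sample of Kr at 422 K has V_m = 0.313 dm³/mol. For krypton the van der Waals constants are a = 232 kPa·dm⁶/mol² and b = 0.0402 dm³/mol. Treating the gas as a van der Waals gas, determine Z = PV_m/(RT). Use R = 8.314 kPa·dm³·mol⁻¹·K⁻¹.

Z ≈ 0.9361

P = RT/(V_m − b) − a/V_m² = (8.314)(422)/(0.313 − 0.0402) − 232/(0.313)²
  = 3508.5/0.27280 − 2368.1 = 12861 − 2368.1 = 10493 kPa
Z = PV_m/(RT) = (10493)(0.313)/((8.314)(422)) = 3284.3/3508.5 = 0.9361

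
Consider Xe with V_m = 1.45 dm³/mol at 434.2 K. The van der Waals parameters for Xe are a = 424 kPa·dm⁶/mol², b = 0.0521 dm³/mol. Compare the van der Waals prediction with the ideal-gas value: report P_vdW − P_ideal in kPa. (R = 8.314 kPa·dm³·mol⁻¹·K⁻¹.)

Ideal: P_ideal = RT/V_m = (8.314)(434.2)/1.45 = 2489.61 kPa
vdW: P = RT/(V_m − b) − a/V_m² = 3609.94/1.39790 − 424/2.10250 = 2582.40 − 201.665 = 2380.74 kPa
ΔP = 2380.74 − 2489.61 = -108.9 kPa

ΔP ≈ -108.9 kPa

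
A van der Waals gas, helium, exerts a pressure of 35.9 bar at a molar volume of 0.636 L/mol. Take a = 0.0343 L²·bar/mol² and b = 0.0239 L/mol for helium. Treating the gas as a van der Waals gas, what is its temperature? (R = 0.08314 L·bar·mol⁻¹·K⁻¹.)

T = (P + a/V_m²)(V_m − b)/R
P + a/V_m² = 35.9 + 0.0343/(0.636)² = 35.985 bar
V_m − b = 0.636 − 0.0239 = 0.61210 L/mol
T = (35.985)(0.61210)/0.08314 = 264.9 K

T ≈ 264.9 K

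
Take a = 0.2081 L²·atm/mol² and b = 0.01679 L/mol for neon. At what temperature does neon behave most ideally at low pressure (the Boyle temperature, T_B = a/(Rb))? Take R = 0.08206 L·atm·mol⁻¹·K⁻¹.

For a van der Waals gas the second virial coefficient B₂ = b − a/(RT) vanishes at T_B = a/(Rb).
T_B = 0.2081/(0.08206×0.01679) = 0.2081/0.0013778 = 151.0 K

T_B ≈ 151.0 K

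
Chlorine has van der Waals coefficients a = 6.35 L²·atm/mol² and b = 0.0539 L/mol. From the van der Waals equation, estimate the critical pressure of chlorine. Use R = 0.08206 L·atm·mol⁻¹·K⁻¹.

P_c ≈ 80.95 atm

For a van der Waals gas, P_c = a/(27b²).
P_c = 6.35/(27×(0.0539)²) = 6.35/0.078441 = 80.95 atm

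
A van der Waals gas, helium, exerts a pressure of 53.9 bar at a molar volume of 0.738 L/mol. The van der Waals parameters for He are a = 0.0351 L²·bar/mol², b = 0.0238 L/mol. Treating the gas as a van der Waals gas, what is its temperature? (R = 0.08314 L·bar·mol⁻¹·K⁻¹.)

T ≈ 463.6 K

T = (P + a/V_m²)(V_m − b)/R
P + a/V_m² = 53.9 + 0.0351/(0.738)² = 53.964 bar
V_m − b = 0.738 − 0.0238 = 0.71420 L/mol
T = (53.964)(0.71420)/0.08314 = 463.6 K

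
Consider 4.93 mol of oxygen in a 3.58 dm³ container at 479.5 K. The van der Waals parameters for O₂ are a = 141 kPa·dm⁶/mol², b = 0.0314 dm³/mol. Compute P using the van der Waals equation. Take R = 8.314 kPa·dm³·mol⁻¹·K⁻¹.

P = nRT/(V − nb) − a n²/V²
nRT/(V − nb) = (4.93)(8.314)(479.5)/(3.58 − 4.93×0.0314) = 19654/3.4252 = 5738.1 kPa
a n²/V² = (141)(4.93)²/(3.58)² = 267.39 kPa
P = 5738.1 − 267.39 = 5471 kPa

P ≈ 5471 kPa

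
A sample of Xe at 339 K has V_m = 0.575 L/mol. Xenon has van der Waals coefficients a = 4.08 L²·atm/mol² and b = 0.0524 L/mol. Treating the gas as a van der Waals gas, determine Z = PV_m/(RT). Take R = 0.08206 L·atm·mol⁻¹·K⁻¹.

Z ≈ 0.8452

P = RT/(V_m − b) − a/V_m² = (0.08206)(339)/(0.575 − 0.0524) − 4.08/(0.575)²
  = 27.818/0.52260 − 12.340 = 53.230 − 12.340 = 40.890 atm
Z = PV_m/(RT) = (40.890)(0.575)/((0.08206)(339)) = 23.512/27.818 = 0.8452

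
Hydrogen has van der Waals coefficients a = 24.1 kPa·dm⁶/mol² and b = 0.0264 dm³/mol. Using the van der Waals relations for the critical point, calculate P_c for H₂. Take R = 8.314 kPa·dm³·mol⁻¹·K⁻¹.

P_c ≈ 1281 kPa

For a van der Waals gas, P_c = a/(27b²).
P_c = 24.1/(27×(0.0264)²) = 24.1/0.018818 = 1281 kPa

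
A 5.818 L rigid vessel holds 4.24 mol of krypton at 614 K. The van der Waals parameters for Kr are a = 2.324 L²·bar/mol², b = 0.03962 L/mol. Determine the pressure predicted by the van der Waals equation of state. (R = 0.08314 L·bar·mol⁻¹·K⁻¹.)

P ≈ 37.07 bar

P = nRT/(V − nb) − a n²/V²
nRT/(V − nb) = (4.24)(0.08314)(614)/(5.818 − 4.24×0.03962) = 216.44/5.6500 = 38.308 bar
a n²/V² = (2.324)(4.24)²/(5.818)² = 1.2343 bar
P = 38.308 − 1.2343 = 37.07 bar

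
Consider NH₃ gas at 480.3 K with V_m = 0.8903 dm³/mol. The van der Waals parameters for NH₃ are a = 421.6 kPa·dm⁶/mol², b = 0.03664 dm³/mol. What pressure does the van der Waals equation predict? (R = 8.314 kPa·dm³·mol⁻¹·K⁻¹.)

P ≈ 4146 kPa

P = RT/(V_m − b) − a/V_m²
RT/(V_m − b) = (8.314)(480.3)/(0.8903 − 0.03664) = 3993.2/0.85366 = 4677.7 kPa
a/V_m² = 421.6/(0.8903)² = 531.90 kPa
P = 4677.7 − 531.90 = 4146 kPa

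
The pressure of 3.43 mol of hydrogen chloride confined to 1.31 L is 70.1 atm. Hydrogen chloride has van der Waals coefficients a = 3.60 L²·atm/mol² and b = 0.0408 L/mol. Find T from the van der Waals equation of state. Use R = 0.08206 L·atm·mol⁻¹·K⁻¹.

T ≈ 394.0 K

T = (P + a n²/V²)(V − nb)/(nR)
P + a n²/V² = 70.1 + (3.60)(3.43)²/(1.31)² = 94.780 atm
V − nb = 1.31 − (3.43)(0.0408) = 1.1701 L
T = (94.780)(1.1701)/((3.43)(0.08206)) = 394.0 K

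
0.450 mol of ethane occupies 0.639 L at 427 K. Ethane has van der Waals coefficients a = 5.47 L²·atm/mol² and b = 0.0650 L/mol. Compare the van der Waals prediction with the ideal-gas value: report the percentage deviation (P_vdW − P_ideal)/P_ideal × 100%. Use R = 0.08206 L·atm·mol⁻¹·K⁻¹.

-6.20 %

Ideal: P_ideal = nRT/V = (0.450)(0.08206)(427)/0.639 = 24.6758 atm
vdW: P = nRT/(V − nb) − a n²/V² = 15.7678/0.609750 − 1.10768/0.408321 = 25.8595 − 2.71277 = 23.1467 atm
% deviation = (23.1467 − 24.6758)/24.6758 × 100% = -6.20%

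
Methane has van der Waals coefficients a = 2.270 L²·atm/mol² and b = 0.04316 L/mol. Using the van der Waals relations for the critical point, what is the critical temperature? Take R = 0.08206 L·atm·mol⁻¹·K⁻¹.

T_c ≈ 189.9 K

For a van der Waals gas, T_c = 8a/(27Rb).
T_c = 8×2.270/(27×0.08206×0.04316) = 18.160/0.095626 = 189.9 K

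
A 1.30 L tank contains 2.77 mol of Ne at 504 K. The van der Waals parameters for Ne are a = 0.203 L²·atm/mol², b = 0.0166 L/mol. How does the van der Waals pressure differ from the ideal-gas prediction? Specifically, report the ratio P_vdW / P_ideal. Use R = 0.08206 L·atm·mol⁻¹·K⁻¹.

Ideal: P_ideal = nRT/V = (2.77)(0.08206)(504)/1.30 = 88.1249 atm
vdW: P = nRT/(V − nb) − a n²/V² = 114.562/1.25402 − 1.55760/1.69000 = 91.3558 − 0.921657 = 90.4341 atm
Ratio = 90.4341/88.1249 = 1.026

P_vdW / P_ideal ≈ 1.026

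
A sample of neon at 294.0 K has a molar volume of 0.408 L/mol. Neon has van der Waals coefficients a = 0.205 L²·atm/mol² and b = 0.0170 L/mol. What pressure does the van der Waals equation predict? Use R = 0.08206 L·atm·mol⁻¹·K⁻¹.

P ≈ 60.47 atm

P = RT/(V_m − b) − a/V_m²
RT/(V_m − b) = (0.08206)(294.0)/(0.408 − 0.0170) = 24.126/0.39100 = 61.703 atm
a/V_m² = 0.205/(0.408)² = 1.2315 atm
P = 61.703 − 1.2315 = 60.47 atm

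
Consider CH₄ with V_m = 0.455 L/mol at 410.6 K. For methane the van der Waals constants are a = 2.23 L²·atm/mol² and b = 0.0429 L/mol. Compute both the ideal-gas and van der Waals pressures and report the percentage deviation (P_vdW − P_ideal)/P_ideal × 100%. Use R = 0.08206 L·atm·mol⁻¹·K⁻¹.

Ideal: P_ideal = RT/V_m = (0.08206)(410.6)/0.455 = 74.0524 atm
vdW: P = RT/(V_m − b) − a/V_m² = 33.6938/0.412100 − 2.23/0.207025 = 81.7612 − 10.7716 = 70.9896 atm
% deviation = (70.9896 − 74.0524)/74.0524 × 100% = -4.14%

-4.14 %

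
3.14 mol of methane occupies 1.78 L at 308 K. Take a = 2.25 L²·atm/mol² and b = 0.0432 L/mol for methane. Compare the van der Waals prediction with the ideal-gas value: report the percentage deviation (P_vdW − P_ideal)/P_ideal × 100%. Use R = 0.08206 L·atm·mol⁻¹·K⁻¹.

Ideal: P_ideal = nRT/V = (3.14)(0.08206)(308)/1.78 = 44.5853 atm
vdW: P = nRT/(V − nb) − a n²/V² = 79.3619/1.64435 − 22.1841/3.16840 = 48.2634 − 7.00167 = 41.2617 atm
% deviation = (41.2617 − 44.5853)/44.5853 × 100% = -7.45%

-7.45 %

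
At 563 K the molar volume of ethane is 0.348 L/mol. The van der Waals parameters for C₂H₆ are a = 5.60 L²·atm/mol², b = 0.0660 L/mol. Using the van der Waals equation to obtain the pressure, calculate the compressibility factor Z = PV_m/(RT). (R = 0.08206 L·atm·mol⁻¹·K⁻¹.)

Z ≈ 0.8857

P = RT/(V_m − b) − a/V_m² = (0.08206)(563)/(0.348 − 0.0660) − 5.60/(0.348)²
  = 46.200/0.28200 − 46.241 = 163.83 − 46.241 = 117.59 atm
Z = PV_m/(RT) = (117.59)(0.348)/((0.08206)(563)) = 40.921/46.200 = 0.8857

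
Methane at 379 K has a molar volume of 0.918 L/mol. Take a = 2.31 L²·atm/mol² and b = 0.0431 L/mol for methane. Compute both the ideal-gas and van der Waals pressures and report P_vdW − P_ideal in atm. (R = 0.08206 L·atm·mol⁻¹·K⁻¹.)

ΔP ≈ -1.072 atm

Ideal: P_ideal = RT/V_m = (0.08206)(379)/0.918 = 33.8788 atm
vdW: P = RT/(V_m − b) − a/V_m² = 31.1007/0.874900 − 2.31/0.842724 = 35.5477 − 2.74111 = 32.8066 atm
ΔP = 32.8066 − 33.8788 = -1.072 atm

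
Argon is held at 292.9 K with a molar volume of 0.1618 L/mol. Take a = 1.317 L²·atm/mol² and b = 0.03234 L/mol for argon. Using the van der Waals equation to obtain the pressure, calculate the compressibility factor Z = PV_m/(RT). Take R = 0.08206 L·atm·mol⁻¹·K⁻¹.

Z ≈ 0.9112

P = RT/(V_m − b) − a/V_m² = (0.08206)(292.9)/(0.1618 − 0.03234) − 1.317/(0.1618)²
  = 24.035/0.12946 − 50.307 = 185.66 − 50.307 = 135.35 atm
Z = PV_m/(RT) = (135.35)(0.1618)/((0.08206)(292.9)) = 21.900/24.035 = 0.9112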